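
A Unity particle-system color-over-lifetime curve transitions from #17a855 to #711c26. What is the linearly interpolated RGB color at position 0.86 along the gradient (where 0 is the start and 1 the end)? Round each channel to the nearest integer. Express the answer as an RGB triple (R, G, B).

(100, 48, 45)

#17a855 → (23, 168, 85); #711c26 → (113, 28, 38).
R = 23 + 0.86 × (113 − 23) = 23 + 0.86 × 90 = 100.4 → 100
G = 168 + 0.86 × (28 − 168) = 168 + 0.86 × -140 = 47.6 → 48
B = 85 + 0.86 × (38 − 85) = 85 + 0.86 × -47 = 44.58 → 45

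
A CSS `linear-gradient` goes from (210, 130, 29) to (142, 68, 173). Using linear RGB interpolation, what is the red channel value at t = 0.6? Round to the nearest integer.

169

R = 210 + 0.6 × (142 − 210) = 169.2 → 169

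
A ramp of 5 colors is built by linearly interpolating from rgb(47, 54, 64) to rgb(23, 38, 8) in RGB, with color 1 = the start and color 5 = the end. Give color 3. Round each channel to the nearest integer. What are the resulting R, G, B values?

With 5 swatches and endpoints inclusive, swatch 3 sits at t = (3 − 1)/(5 − 1) = 2/4 ≈ 0.5.
R = 47 + 0.5 × (23 − 47) = 35 → 35
G = 54 + 0.5 × (38 − 54) = 46 → 46
B = 64 + 0.5 × (8 − 64) = 36 → 36

(35, 46, 36)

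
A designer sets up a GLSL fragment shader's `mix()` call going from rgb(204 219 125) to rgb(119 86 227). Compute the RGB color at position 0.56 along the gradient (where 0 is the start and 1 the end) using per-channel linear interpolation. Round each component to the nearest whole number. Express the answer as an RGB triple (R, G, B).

R = 204 + 0.56 × (119 − 204) = 204 + 0.56 × -85 = 156.4 → 156
G = 219 + 0.56 × (86 − 219) = 219 + 0.56 × -133 = 144.52 → 145
B = 125 + 0.56 × (227 − 125) = 125 + 0.56 × 102 = 182.12 → 182

(156, 145, 182)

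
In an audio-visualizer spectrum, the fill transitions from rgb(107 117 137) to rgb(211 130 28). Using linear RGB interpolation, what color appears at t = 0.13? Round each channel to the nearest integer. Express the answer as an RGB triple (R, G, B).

(121, 119, 123)

R = 107 + 0.13 × (211 − 107) = 107 + 0.13 × 104 = 120.52 → 121
G = 117 + 0.13 × (130 − 117) = 117 + 0.13 × 13 = 118.69 → 119
B = 137 + 0.13 × (28 − 137) = 137 + 0.13 × -109 = 122.83 → 123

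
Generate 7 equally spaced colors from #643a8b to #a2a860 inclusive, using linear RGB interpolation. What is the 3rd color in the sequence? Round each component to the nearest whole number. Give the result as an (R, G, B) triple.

With 7 swatches and endpoints inclusive, swatch 3 sits at t = (3 − 1)/(7 − 1) = 2/6 ≈ 0.3333.
#643a8b → (100, 58, 139); #a2a860 → (162, 168, 96).
R = 100 + 0.3333 × (162 − 100) = 120.665 → 121
G = 58 + 0.3333 × (168 − 58) = 94.663 → 95
B = 139 + 0.3333 × (96 − 139) = 124.668 → 125

(121, 95, 125)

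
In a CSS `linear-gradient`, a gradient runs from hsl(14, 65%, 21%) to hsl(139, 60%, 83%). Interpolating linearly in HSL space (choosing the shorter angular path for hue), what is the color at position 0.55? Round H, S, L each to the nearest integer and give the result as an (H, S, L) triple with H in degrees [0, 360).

(83, 62, 55)

Hue arc: Δh = 139 − 14 = 125° (|Δh| ≤ 180, already the shorter path).
H = 14 + 0.55 × (125) = 82.75 → 83°
S = 65 + 0.55 × (60 − 65) = 62.25 → 62%
L = 21 + 0.55 × (83 − 21) = 55.1 → 55%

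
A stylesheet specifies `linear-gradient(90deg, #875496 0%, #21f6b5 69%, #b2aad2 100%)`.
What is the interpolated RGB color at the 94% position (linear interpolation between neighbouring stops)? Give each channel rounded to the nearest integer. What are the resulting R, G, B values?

(150, 185, 204)

94% lies between the 69% and 100% stops, so the local fraction is t = (94 − 69)/(100 − 69) = 25/31 ≈ 0.8065.
#21f6b5 → (33, 246, 181); #b2aad2 → (178, 170, 210).
R = 33 + 0.8065 × (178 − 33) = 149.942 → 150
G = 246 + 0.8065 × (170 − 246) = 184.706 → 185
B = 181 + 0.8065 × (210 − 181) = 204.388 → 204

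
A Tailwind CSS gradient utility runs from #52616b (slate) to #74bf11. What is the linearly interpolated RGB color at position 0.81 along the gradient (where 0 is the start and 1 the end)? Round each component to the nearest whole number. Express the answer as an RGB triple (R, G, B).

#52616b → (82, 97, 107); #74bf11 → (116, 191, 17).
R = 82 + 0.81 × (116 − 82) = 82 + 0.81 × 34 = 109.54 → 110
G = 97 + 0.81 × (191 − 97) = 97 + 0.81 × 94 = 173.14 → 173
B = 107 + 0.81 × (17 − 107) = 107 + 0.81 × -90 = 34.1 → 34

(110, 173, 34)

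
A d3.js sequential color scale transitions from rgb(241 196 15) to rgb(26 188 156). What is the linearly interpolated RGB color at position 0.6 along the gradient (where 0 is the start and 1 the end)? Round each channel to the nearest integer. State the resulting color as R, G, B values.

(112, 191, 100)

R = 241 + 0.6 × (26 − 241) = 241 + 0.6 × -215 = 112 → 112
G = 196 + 0.6 × (188 − 196) = 196 + 0.6 × -8 = 191.2 → 191
B = 15 + 0.6 × (156 − 15) = 15 + 0.6 × 141 = 99.6 → 100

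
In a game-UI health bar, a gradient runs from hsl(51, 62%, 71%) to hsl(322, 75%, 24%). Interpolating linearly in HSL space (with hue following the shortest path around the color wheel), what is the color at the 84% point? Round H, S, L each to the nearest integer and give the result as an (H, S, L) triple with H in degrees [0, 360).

(336, 73, 32)

Hue: 322 − 51 = 271°, but |271| > 180 so the shorter arc goes the other way: Δh = 271 − 360 = -89°.
H = 51 + 0.84 × (-89) = -23.76 → -24 → -24 mod 360 = 336°
S = 62 + 0.84 × (75 − 62) = 72.92 → 73%
L = 71 + 0.84 × (24 − 71) = 31.52 → 32%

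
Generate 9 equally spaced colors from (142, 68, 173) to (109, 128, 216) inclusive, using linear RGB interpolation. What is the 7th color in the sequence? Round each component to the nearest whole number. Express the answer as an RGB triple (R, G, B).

(117, 113, 205)

With 9 swatches and endpoints inclusive, swatch 7 sits at t = (7 − 1)/(9 − 1) = 6/8 ≈ 0.75.
R = 142 + 0.75 × (109 − 142) = 117.25 → 117
G = 68 + 0.75 × (128 − 68) = 113 → 113
B = 173 + 0.75 × (216 − 173) = 205.25 → 205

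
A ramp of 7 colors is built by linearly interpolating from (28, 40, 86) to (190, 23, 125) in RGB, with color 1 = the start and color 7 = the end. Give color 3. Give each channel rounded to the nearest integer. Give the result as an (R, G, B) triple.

(82, 34, 99)

With 7 swatches and endpoints inclusive, swatch 3 sits at t = (3 − 1)/(7 − 1) = 2/6 ≈ 0.3333.
R = 28 + 0.3333 × (190 − 28) = 81.995 → 82
G = 40 + 0.3333 × (23 − 40) = 34.334 → 34
B = 86 + 0.3333 × (125 − 86) = 98.999 → 99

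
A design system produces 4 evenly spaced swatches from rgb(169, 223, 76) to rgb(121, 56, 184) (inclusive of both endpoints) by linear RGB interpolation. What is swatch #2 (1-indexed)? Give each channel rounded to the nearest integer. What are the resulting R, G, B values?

(153, 167, 112)

With 4 swatches and endpoints inclusive, swatch 2 sits at t = (2 − 1)/(4 − 1) = 1/3 ≈ 0.3333.
R = 169 + 0.3333 × (121 − 169) = 153.002 → 153
G = 223 + 0.3333 × (56 − 223) = 167.339 → 167
B = 76 + 0.3333 × (184 − 76) = 111.996 → 112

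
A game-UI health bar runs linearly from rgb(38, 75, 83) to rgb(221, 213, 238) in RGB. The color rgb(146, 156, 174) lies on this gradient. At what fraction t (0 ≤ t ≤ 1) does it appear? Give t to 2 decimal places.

0.59

Invert the lerp on the R channel (largest span, 183): t = (146 − 38) / (221 − 38) = 108/183 = 0.59016.
Check on G: (156 − 75)/(213 − 75) = 0.587 ✓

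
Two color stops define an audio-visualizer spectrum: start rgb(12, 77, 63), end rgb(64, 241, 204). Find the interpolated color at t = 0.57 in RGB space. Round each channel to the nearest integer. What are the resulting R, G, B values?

R = 12 + 0.57 × (64 − 12) = 12 + 0.57 × 52 = 41.64 → 42
G = 77 + 0.57 × (241 − 77) = 77 + 0.57 × 164 = 170.48 → 170
B = 63 + 0.57 × (204 − 63) = 63 + 0.57 × 141 = 143.37 → 143
So the blended color is (42, 170, 143), about #2aaa8f.

(42, 170, 143)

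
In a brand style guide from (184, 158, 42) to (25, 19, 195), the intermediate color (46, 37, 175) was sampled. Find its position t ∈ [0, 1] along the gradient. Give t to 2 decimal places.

Invert the lerp on the R channel (largest span, 159): t = (46 − 184) / (25 − 184) = -138/-159 = 0.86792.
Check on G: (37 − 158)/(19 − 158) = 0.8705 ✓

0.87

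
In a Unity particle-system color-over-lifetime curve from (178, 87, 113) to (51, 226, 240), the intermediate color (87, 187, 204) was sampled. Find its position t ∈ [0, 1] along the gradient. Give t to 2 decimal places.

0.72

Invert the lerp on the G channel (largest span, 139): t = (187 − 87) / (226 − 87) = 100/139 = 0.71942.
Check on R: (87 − 178)/(51 − 178) = 0.7165 ✓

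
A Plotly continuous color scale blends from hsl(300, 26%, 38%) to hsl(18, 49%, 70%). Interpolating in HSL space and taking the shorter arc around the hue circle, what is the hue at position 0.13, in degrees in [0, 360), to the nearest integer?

310

Hue: 18 − 300 = -282°, but |-282| > 180 so the shorter arc goes the other way: Δh = -282 + 360 = 78°.
H = 300 + 0.13 × (78) = 310.14 → 310°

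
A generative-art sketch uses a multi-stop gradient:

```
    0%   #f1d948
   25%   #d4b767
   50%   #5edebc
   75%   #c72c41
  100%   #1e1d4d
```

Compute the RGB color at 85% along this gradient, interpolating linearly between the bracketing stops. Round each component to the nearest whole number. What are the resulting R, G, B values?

85% lies between the 75% and 100% stops, so the local fraction is t = (85 − 75)/(100 − 75) = 10/25 ≈ 0.4.
#c72c41 → (199, 44, 65); #1e1d4d → (30, 29, 77).
R = 199 + 0.4 × (30 − 199) = 131.4 → 131
G = 44 + 0.4 × (29 − 44) = 38 → 38
B = 65 + 0.4 × (77 − 65) = 69.8 → 70

(131, 38, 70)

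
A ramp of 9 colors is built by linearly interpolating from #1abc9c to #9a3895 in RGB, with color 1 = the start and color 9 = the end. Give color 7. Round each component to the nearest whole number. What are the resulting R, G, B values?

(122, 89, 151)

With 9 swatches and endpoints inclusive, swatch 7 sits at t = (7 − 1)/(9 − 1) = 6/8 ≈ 0.75.
#1abc9c → (26, 188, 156); #9a3895 → (154, 56, 149).
R = 26 + 0.75 × (154 − 26) = 122 → 122
G = 188 + 0.75 × (56 − 188) = 89 → 89
B = 156 + 0.75 × (149 − 156) = 150.75 → 151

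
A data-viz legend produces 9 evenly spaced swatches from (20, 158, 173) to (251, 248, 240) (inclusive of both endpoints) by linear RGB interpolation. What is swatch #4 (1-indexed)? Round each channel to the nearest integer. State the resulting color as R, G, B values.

(107, 192, 198)

With 9 swatches and endpoints inclusive, swatch 4 sits at t = (4 − 1)/(9 − 1) = 3/8 ≈ 0.375.
R = 20 + 0.375 × (251 − 20) = 106.625 → 107
G = 158 + 0.375 × (248 − 158) = 191.75 → 192
B = 173 + 0.375 × (240 − 173) = 198.125 → 198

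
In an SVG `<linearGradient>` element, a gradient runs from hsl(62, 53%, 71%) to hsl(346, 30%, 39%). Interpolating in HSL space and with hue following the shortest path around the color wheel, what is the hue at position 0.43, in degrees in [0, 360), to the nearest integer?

Hue: 346 − 62 = 284°, but |284| > 180 so the shorter arc goes the other way: Δh = 284 − 360 = -76°.
H = 62 + 0.43 × (-76) = 29.32 → 29°

29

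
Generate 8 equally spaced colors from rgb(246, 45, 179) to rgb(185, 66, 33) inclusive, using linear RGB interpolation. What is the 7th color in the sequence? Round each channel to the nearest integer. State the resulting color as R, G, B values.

With 8 swatches and endpoints inclusive, swatch 7 sits at t = (7 − 1)/(8 − 1) = 6/7 ≈ 0.8571.
R = 246 + 0.8571 × (185 − 246) = 193.717 → 194
G = 45 + 0.8571 × (66 − 45) = 62.999 → 63
B = 179 + 0.8571 × (33 − 179) = 53.863 → 54

(194, 63, 54)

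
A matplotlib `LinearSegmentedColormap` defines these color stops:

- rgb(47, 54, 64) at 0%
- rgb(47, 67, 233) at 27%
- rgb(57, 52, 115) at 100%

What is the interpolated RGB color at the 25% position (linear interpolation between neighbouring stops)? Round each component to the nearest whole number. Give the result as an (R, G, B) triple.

25% lies between the 0% and 27% stops, so the local fraction is t = (25 − 0)/(27 − 0) = 25/27 ≈ 0.9259.
R = 47 + 0.9259 × (47 − 47) = 47 → 47
G = 54 + 0.9259 × (67 − 54) = 66.037 → 66
B = 64 + 0.9259 × (233 − 64) = 220.477 → 220

(47, 66, 220)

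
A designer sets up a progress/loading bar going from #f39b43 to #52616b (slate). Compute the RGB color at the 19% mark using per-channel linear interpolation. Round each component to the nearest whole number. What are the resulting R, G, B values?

(212, 144, 75)

#f39b43 → (243, 155, 67); #52616b → (82, 97, 107).
19% corresponds to t = 0.19.
R = 243 + 0.19 × (82 − 243) = 243 + 0.19 × -161 = 212.41 → 212
G = 155 + 0.19 × (97 − 155) = 155 + 0.19 × -58 = 143.98 → 144
B = 67 + 0.19 × (107 − 67) = 67 + 0.19 × 40 = 74.6 → 75
So the blended color is (212, 144, 75), about #d4904b.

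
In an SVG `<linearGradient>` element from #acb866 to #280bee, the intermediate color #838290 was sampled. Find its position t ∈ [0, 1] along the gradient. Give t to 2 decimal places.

0.31

Invert the lerp on the G channel (largest span, 173): t = (130 − 184) / (11 − 184) = -54/-173 = 0.31214.
Check on R: (131 − 172)/(40 − 172) = 0.3106 ✓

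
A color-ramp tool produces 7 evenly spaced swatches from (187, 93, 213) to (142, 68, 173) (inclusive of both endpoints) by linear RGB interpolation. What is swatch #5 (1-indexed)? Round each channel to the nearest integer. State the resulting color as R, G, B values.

(157, 76, 186)

With 7 swatches and endpoints inclusive, swatch 5 sits at t = (5 − 1)/(7 − 1) = 4/6 ≈ 0.6667.
R = 187 + 0.6667 × (142 − 187) = 156.999 → 157
G = 93 + 0.6667 × (68 − 93) = 76.332 → 76
B = 213 + 0.6667 × (173 − 213) = 186.332 → 186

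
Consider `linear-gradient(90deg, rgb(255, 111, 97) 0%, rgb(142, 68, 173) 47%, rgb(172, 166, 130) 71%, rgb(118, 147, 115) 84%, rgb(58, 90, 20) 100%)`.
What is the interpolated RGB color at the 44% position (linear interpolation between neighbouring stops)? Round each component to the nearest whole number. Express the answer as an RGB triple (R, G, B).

(149, 71, 168)

44% lies between the 0% and 47% stops, so the local fraction is t = (44 − 0)/(47 − 0) = 44/47 ≈ 0.9362.
R = 255 + 0.9362 × (142 − 255) = 149.209 → 149
G = 111 + 0.9362 × (68 − 111) = 70.743 → 71
B = 97 + 0.9362 × (173 − 97) = 168.151 → 168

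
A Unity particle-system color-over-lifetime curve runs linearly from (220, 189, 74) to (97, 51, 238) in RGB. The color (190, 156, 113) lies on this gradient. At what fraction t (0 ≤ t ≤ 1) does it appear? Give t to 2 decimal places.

0.24

Invert the lerp on the B channel (largest span, 164): t = (113 − 74) / (238 − 74) = 39/164 = 0.2378.
Check on R: (190 − 220)/(97 − 220) = 0.2439 ✓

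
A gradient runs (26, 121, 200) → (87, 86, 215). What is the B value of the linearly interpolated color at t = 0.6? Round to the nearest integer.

209

B = 200 + 0.6 × (215 − 200) = 209 → 209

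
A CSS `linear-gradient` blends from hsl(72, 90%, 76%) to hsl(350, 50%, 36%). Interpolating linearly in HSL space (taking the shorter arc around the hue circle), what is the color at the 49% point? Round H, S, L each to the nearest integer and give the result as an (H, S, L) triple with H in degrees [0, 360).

(32, 70, 56)

Hue: 350 − 72 = 278°, but |278| > 180 so the shorter arc goes the other way: Δh = 278 − 360 = -82°.
H = 72 + 0.49 × (-82) = 31.82 → 32°
S = 90 + 0.49 × (50 − 90) = 70.4 → 70%
L = 76 + 0.49 × (36 − 76) = 56.4 → 56%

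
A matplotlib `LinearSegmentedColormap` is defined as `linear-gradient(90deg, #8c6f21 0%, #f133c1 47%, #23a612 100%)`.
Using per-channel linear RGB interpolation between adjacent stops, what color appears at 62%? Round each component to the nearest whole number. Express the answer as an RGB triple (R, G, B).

(183, 84, 143)

62% lies between the 47% and 100% stops, so the local fraction is t = (62 − 47)/(100 − 47) = 15/53 ≈ 0.283.
#f133c1 → (241, 51, 193); #23a612 → (35, 166, 18).
R = 241 + 0.283 × (35 − 241) = 182.702 → 183
G = 51 + 0.283 × (166 − 51) = 83.545 → 84
B = 193 + 0.283 × (18 − 193) = 143.475 → 143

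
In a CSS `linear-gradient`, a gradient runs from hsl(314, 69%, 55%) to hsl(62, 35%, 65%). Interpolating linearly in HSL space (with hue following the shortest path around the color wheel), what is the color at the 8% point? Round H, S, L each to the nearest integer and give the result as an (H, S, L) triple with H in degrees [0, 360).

(323, 66, 56)

Hue: 62 − 314 = -252°, but |-252| > 180 so the shorter arc goes the other way: Δh = -252 + 360 = 108°.
H = 314 + 0.08 × (108) = 322.64 → 323°
S = 69 + 0.08 × (35 − 69) = 66.28 → 66%
L = 55 + 0.08 × (65 − 55) = 55.8 → 56%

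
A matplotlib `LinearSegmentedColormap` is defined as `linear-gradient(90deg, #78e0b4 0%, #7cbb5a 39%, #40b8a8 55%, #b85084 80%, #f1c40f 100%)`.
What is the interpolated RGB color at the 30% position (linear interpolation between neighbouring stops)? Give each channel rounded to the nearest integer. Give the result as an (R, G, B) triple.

30% lies between the 0% and 39% stops, so the local fraction is t = (30 − 0)/(39 − 0) = 30/39 ≈ 0.7692.
#78e0b4 → (120, 224, 180); #7cbb5a → (124, 187, 90).
R = 120 + 0.7692 × (124 − 120) = 123.077 → 123
G = 224 + 0.7692 × (187 − 224) = 195.54 → 196
B = 180 + 0.7692 × (90 − 180) = 110.772 → 111

(123, 196, 111)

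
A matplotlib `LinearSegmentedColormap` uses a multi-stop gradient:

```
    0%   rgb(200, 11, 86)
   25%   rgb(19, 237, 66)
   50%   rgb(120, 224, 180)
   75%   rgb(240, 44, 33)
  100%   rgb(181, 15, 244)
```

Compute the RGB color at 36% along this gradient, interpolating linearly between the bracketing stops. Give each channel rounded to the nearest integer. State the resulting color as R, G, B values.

36% lies between the 25% and 50% stops, so the local fraction is t = (36 − 25)/(50 − 25) = 11/25 ≈ 0.44.
R = 19 + 0.44 × (120 − 19) = 63.44 → 63
G = 237 + 0.44 × (224 − 237) = 231.28 → 231
B = 66 + 0.44 × (180 − 66) = 116.16 → 116

(63, 231, 116)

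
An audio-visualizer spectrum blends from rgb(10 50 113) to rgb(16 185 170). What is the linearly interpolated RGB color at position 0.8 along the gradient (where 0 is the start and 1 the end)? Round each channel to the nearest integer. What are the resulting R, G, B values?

R = 10 + 0.8 × (16 − 10) = 10 + 0.8 × 6 = 14.8 → 15
G = 50 + 0.8 × (185 − 50) = 50 + 0.8 × 135 = 158 → 158
B = 113 + 0.8 × (170 − 113) = 113 + 0.8 × 57 = 158.6 → 159
So the blended color is (15, 158, 159), about #0f9e9f.

(15, 158, 159)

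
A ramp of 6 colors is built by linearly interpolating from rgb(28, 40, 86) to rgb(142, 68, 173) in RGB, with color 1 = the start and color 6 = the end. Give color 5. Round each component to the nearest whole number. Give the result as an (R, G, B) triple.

With 6 swatches and endpoints inclusive, swatch 5 sits at t = (5 − 1)/(6 − 1) = 4/5 ≈ 0.8.
R = 28 + 0.8 × (142 − 28) = 119.2 → 119
G = 40 + 0.8 × (68 − 40) = 62.4 → 62
B = 86 + 0.8 × (173 − 86) = 155.6 → 156

(119, 62, 156)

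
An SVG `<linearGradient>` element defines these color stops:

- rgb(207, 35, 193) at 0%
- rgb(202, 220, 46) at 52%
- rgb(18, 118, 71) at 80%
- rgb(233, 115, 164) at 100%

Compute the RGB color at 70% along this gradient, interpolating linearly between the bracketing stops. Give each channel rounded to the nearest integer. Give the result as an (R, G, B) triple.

70% lies between the 52% and 80% stops, so the local fraction is t = (70 − 52)/(80 − 52) = 18/28 ≈ 0.6429.
R = 202 + 0.6429 × (18 − 202) = 83.706 → 84
G = 220 + 0.6429 × (118 − 220) = 154.424 → 154
B = 46 + 0.6429 × (71 − 46) = 62.073 → 62

(84, 154, 62)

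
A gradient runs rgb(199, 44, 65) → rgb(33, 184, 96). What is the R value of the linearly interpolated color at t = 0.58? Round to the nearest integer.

R = 199 + 0.58 × (33 − 199) = 102.72 → 103

103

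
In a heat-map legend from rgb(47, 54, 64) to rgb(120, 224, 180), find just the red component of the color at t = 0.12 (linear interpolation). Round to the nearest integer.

R = 47 + 0.12 × (120 − 47) = 55.76 → 56

56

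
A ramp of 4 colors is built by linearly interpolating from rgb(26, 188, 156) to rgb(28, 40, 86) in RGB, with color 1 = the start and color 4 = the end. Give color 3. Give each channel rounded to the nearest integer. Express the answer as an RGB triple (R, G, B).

(27, 89, 109)

With 4 swatches and endpoints inclusive, swatch 3 sits at t = (3 − 1)/(4 − 1) = 2/3 ≈ 0.6667.
R = 26 + 0.6667 × (28 − 26) = 27.333 → 27
G = 188 + 0.6667 × (40 − 188) = 89.328 → 89
B = 156 + 0.6667 × (86 − 156) = 109.331 → 109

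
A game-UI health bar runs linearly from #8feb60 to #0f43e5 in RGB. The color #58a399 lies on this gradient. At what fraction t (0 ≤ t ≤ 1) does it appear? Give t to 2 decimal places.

0.43

Invert the lerp on the G channel (largest span, 168): t = (163 − 235) / (67 − 235) = -72/-168 = 0.42857.
Check on R: (88 − 143)/(15 − 143) = 0.4297 ✓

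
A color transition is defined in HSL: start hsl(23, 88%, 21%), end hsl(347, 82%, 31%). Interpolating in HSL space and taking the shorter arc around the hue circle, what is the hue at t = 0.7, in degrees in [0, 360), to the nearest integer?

358

Hue: 347 − 23 = 324°, but |324| > 180 so the shorter arc goes the other way: Δh = 324 − 360 = -36°.
H = 23 + 0.7 × (-36) = -2.2 → -2 → -2 mod 360 = 358°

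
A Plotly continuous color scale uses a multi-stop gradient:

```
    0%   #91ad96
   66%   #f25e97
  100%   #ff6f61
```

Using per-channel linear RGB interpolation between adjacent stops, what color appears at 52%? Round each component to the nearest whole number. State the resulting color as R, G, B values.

(221, 111, 151)

52% lies between the 0% and 66% stops, so the local fraction is t = (52 − 0)/(66 − 0) = 52/66 ≈ 0.7879.
#91ad96 → (145, 173, 150); #f25e97 → (242, 94, 151).
R = 145 + 0.7879 × (242 − 145) = 221.426 → 221
G = 173 + 0.7879 × (94 − 173) = 110.756 → 111
B = 150 + 0.7879 × (151 − 150) = 150.788 → 151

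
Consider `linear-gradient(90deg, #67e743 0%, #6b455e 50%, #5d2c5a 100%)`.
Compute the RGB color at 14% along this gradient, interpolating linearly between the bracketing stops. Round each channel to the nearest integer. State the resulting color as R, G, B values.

(104, 186, 75)

14% lies between the 0% and 50% stops, so the local fraction is t = (14 − 0)/(50 − 0) = 14/50 ≈ 0.28.
#67e743 → (103, 231, 67); #6b455e → (107, 69, 94).
R = 103 + 0.28 × (107 − 103) = 104.12 → 104
G = 231 + 0.28 × (69 − 231) = 185.64 → 186
B = 67 + 0.28 × (94 − 67) = 74.56 → 75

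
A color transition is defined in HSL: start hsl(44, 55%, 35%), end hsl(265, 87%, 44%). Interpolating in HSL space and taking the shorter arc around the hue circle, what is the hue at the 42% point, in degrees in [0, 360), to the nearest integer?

346

Hue: 265 − 44 = 221°, but |221| > 180 so the shorter arc goes the other way: Δh = 221 − 360 = -139°.
H = 44 + 0.42 × (-139) = -14.38 → -14 → -14 mod 360 = 346°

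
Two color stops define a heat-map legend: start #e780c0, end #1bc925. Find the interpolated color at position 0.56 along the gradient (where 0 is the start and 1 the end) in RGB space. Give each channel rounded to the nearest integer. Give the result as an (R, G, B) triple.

(117, 169, 105)

#e780c0 → (231, 128, 192); #1bc925 → (27, 201, 37).
R = 231 + 0.56 × (27 − 231) = 231 + 0.56 × -204 = 116.76 → 117
G = 128 + 0.56 × (201 − 128) = 128 + 0.56 × 73 = 168.88 → 169
B = 192 + 0.56 × (37 − 192) = 192 + 0.56 × -155 = 105.2 → 105
So the blended color is (117, 169, 105), about #75a969.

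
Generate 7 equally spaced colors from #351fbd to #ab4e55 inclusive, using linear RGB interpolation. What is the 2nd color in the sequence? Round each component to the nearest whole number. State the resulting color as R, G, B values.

(73, 39, 172)

With 7 swatches and endpoints inclusive, swatch 2 sits at t = (2 − 1)/(7 − 1) = 1/6 ≈ 0.1667.
#351fbd → (53, 31, 189); #ab4e55 → (171, 78, 85).
R = 53 + 0.1667 × (171 − 53) = 72.671 → 73
G = 31 + 0.1667 × (78 − 31) = 38.835 → 39
B = 189 + 0.1667 × (85 − 189) = 171.663 → 172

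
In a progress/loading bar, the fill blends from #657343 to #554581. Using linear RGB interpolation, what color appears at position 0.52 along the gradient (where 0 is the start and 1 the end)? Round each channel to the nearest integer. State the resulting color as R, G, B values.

(93, 91, 99)

#657343 → (101, 115, 67); #554581 → (85, 69, 129).
R = 101 + 0.52 × (85 − 101) = 101 + 0.52 × -16 = 92.68 → 93
G = 115 + 0.52 × (69 − 115) = 115 + 0.52 × -46 = 91.08 → 91
B = 67 + 0.52 × (129 − 67) = 67 + 0.52 × 62 = 99.24 → 99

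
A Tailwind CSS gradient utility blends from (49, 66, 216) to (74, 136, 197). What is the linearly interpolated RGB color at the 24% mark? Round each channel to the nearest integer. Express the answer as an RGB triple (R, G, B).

24% corresponds to t = 0.24.
R = 49 + 0.24 × (74 − 49) = 49 + 0.24 × 25 = 55 → 55
G = 66 + 0.24 × (136 − 66) = 66 + 0.24 × 70 = 82.8 → 83
B = 216 + 0.24 × (197 − 216) = 216 + 0.24 × -19 = 211.44 → 211

(55, 83, 211)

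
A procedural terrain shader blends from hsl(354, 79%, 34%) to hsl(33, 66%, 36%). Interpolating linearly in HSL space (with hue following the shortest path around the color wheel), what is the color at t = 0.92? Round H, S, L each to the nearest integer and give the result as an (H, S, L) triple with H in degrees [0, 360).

Hue: 33 − 354 = -321°, but |-321| > 180 so the shorter arc goes the other way: Δh = -321 + 360 = 39°.
H = 354 + 0.92 × (39) = 389.88 → 390 → 390 mod 360 = 30°
S = 79 + 0.92 × (66 − 79) = 67.04 → 67%
L = 34 + 0.92 × (36 − 34) = 35.84 → 36%

(30, 67, 36)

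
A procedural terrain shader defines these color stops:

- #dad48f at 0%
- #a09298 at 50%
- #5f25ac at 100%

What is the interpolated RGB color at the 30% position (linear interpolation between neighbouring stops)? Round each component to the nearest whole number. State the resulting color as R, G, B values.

30% lies between the 0% and 50% stops, so the local fraction is t = (30 − 0)/(50 − 0) = 30/50 ≈ 0.6.
#dad48f → (218, 212, 143); #a09298 → (160, 146, 152).
R = 218 + 0.6 × (160 − 218) = 183.2 → 183
G = 212 + 0.6 × (146 − 212) = 172.4 → 172
B = 143 + 0.6 × (152 − 143) = 148.4 → 148

(183, 172, 148)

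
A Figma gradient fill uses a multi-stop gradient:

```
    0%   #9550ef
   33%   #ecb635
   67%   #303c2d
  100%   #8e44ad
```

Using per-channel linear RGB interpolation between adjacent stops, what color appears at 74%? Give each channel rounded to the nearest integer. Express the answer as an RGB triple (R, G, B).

(68, 62, 72)

74% lies between the 67% and 100% stops, so the local fraction is t = (74 − 67)/(100 − 67) = 7/33 ≈ 0.2121.
#303c2d → (48, 60, 45); #8e44ad → (142, 68, 173).
R = 48 + 0.2121 × (142 − 48) = 67.937 → 68
G = 60 + 0.2121 × (68 − 60) = 61.697 → 62
B = 45 + 0.2121 × (173 − 45) = 72.149 → 72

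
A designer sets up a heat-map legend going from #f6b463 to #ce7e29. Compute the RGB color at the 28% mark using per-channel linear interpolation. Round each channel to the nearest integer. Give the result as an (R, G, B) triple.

(235, 165, 83)

#f6b463 → (246, 180, 99); #ce7e29 → (206, 126, 41).
28% corresponds to t = 0.28.
R = 246 + 0.28 × (206 − 246) = 246 + 0.28 × -40 = 234.8 → 235
G = 180 + 0.28 × (126 − 180) = 180 + 0.28 × -54 = 164.88 → 165
B = 99 + 0.28 × (41 − 99) = 99 + 0.28 × -58 = 82.76 → 83
So the blended color is (235, 165, 83), about #eba553.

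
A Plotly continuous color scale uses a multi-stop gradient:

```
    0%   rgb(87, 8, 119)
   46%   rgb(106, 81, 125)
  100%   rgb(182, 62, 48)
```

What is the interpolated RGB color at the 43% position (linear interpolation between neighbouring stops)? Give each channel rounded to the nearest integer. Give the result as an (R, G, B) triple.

(105, 76, 125)

43% lies between the 0% and 46% stops, so the local fraction is t = (43 − 0)/(46 − 0) = 43/46 ≈ 0.9348.
R = 87 + 0.9348 × (106 − 87) = 104.761 → 105
G = 8 + 0.9348 × (81 − 8) = 76.24 → 76
B = 119 + 0.9348 × (125 − 119) = 124.609 → 125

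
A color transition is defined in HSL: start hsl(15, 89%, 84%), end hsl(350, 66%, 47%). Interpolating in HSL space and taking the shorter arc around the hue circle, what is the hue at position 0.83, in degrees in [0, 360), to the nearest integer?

Hue: 350 − 15 = 335°, but |335| > 180 so the shorter arc goes the other way: Δh = 335 − 360 = -25°.
H = 15 + 0.83 × (-25) = -5.75 → -6 → -6 mod 360 = 354°

354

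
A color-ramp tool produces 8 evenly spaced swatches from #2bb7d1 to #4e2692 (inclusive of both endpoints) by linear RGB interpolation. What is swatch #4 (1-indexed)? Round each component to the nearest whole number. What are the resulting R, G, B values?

With 8 swatches and endpoints inclusive, swatch 4 sits at t = (4 − 1)/(8 − 1) = 3/7 ≈ 0.4286.
#2bb7d1 → (43, 183, 209); #4e2692 → (78, 38, 146).
R = 43 + 0.4286 × (78 − 43) = 58.001 → 58
G = 183 + 0.4286 × (38 − 183) = 120.853 → 121
B = 209 + 0.4286 × (146 − 209) = 181.998 → 182

(58, 121, 182)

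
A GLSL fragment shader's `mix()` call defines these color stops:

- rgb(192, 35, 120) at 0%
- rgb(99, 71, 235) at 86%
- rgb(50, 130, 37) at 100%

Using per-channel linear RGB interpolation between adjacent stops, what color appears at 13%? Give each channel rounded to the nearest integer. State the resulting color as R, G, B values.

(178, 40, 137)

13% lies between the 0% and 86% stops, so the local fraction is t = (13 − 0)/(86 − 0) = 13/86 ≈ 0.1512.
R = 192 + 0.1512 × (99 − 192) = 177.938 → 178
G = 35 + 0.1512 × (71 − 35) = 40.443 → 40
B = 120 + 0.1512 × (235 − 120) = 137.388 → 137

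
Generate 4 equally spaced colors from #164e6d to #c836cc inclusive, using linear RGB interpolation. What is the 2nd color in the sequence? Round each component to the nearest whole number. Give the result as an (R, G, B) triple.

(81, 70, 141)

With 4 swatches and endpoints inclusive, swatch 2 sits at t = (2 − 1)/(4 − 1) = 1/3 ≈ 0.3333.
#164e6d → (22, 78, 109); #c836cc → (200, 54, 204).
R = 22 + 0.3333 × (200 − 22) = 81.327 → 81
G = 78 + 0.3333 × (54 − 78) = 70.001 → 70
B = 109 + 0.3333 × (204 − 109) = 140.663 → 141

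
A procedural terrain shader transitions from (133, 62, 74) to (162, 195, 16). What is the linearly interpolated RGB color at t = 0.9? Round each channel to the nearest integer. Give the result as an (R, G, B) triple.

(159, 182, 22)

R = 133 + 0.9 × (162 − 133) = 133 + 0.9 × 29 = 159.1 → 159
G = 62 + 0.9 × (195 − 62) = 62 + 0.9 × 133 = 181.7 → 182
B = 74 + 0.9 × (16 − 74) = 74 + 0.9 × -58 = 21.8 → 22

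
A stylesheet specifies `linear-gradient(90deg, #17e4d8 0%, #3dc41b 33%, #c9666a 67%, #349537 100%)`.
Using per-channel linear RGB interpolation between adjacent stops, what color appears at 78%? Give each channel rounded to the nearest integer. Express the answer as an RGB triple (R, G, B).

(151, 118, 89)

78% lies between the 67% and 100% stops, so the local fraction is t = (78 − 67)/(100 − 67) = 11/33 ≈ 0.3333.
#c9666a → (201, 102, 106); #349537 → (52, 149, 55).
R = 201 + 0.3333 × (52 − 201) = 151.338 → 151
G = 102 + 0.3333 × (149 − 102) = 117.665 → 118
B = 106 + 0.3333 × (55 − 106) = 89.002 → 89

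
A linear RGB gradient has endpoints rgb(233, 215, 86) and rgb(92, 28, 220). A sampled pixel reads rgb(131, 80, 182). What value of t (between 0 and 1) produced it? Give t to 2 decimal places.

Invert the lerp on the G channel (largest span, 187): t = (80 − 215) / (28 − 215) = -135/-187 = 0.72193.
Check on R: (131 − 233)/(92 − 233) = 0.7234 ✓

0.72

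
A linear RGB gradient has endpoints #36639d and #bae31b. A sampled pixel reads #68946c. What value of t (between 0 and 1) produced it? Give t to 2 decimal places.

Invert the lerp on the R channel (largest span, 132): t = (104 − 54) / (186 − 54) = 50/132 = 0.37879.
Check on G: (148 − 99)/(227 − 99) = 0.3828 ✓

0.38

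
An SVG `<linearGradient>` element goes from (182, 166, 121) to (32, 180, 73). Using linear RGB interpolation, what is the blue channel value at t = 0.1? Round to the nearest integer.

116

B = 121 + 0.1 × (73 − 121) = 116.2 → 116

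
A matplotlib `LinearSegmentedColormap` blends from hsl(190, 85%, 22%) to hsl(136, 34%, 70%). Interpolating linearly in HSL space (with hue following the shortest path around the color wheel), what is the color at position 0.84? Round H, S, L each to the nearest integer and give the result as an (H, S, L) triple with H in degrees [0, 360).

Hue arc: Δh = 136 − 190 = -54° (|Δh| ≤ 180, already the shorter path).
H = 190 + 0.84 × (-54) = 144.64 → 145°
S = 85 + 0.84 × (34 − 85) = 42.16 → 42%
L = 22 + 0.84 × (70 − 22) = 62.32 → 62%

(145, 42, 62)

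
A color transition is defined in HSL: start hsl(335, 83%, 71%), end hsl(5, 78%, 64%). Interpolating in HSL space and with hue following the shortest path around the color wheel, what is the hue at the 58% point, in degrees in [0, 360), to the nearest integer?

352

Hue: 5 − 335 = -330°, but |-330| > 180 so the shorter arc goes the other way: Δh = -330 + 360 = 30°.
H = 335 + 0.58 × (30) = 352.4 → 352°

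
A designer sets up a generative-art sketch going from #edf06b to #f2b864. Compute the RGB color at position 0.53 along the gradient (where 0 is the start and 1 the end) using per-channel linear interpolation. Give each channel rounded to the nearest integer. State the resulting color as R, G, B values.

#edf06b → (237, 240, 107); #f2b864 → (242, 184, 100).
R = 237 + 0.53 × (242 − 237) = 237 + 0.53 × 5 = 239.65 → 240
G = 240 + 0.53 × (184 − 240) = 240 + 0.53 × -56 = 210.32 → 210
B = 107 + 0.53 × (100 − 107) = 107 + 0.53 × -7 = 103.29 → 103
So the blended color is (240, 210, 103), about #f0d267.

(240, 210, 103)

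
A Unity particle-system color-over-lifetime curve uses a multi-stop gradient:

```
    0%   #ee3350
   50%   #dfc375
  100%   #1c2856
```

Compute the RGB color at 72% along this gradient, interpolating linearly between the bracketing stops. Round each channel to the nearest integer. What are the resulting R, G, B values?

(137, 127, 103)

72% lies between the 50% and 100% stops, so the local fraction is t = (72 − 50)/(100 − 50) = 22/50 ≈ 0.44.
#dfc375 → (223, 195, 117); #1c2856 → (28, 40, 86).
R = 223 + 0.44 × (28 − 223) = 137.2 → 137
G = 195 + 0.44 × (40 − 195) = 126.8 → 127
B = 117 + 0.44 × (86 − 117) = 103.36 → 103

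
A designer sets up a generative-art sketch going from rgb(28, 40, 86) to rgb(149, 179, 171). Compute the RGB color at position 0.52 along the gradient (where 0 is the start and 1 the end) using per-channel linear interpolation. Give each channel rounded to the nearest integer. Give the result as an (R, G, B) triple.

R = 28 + 0.52 × (149 − 28) = 28 + 0.52 × 121 = 90.92 → 91
G = 40 + 0.52 × (179 − 40) = 40 + 0.52 × 139 = 112.28 → 112
B = 86 + 0.52 × (171 − 86) = 86 + 0.52 × 85 = 130.2 → 130

(91, 112, 130)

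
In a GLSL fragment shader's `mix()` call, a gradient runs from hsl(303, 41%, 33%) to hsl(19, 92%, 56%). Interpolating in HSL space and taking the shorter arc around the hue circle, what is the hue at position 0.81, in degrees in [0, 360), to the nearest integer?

5

Hue: 19 − 303 = -284°, but |-284| > 180 so the shorter arc goes the other way: Δh = -284 + 360 = 76°.
H = 303 + 0.81 × (76) = 364.56 → 365 → 365 mod 360 = 5°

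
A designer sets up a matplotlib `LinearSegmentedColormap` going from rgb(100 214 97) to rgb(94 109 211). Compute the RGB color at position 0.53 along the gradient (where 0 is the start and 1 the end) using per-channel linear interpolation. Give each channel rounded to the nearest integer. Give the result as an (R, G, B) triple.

(97, 158, 157)

R = 100 + 0.53 × (94 − 100) = 100 + 0.53 × -6 = 96.82 → 97
G = 214 + 0.53 × (109 − 214) = 214 + 0.53 × -105 = 158.35 → 158
B = 97 + 0.53 × (211 − 97) = 97 + 0.53 × 114 = 157.42 → 157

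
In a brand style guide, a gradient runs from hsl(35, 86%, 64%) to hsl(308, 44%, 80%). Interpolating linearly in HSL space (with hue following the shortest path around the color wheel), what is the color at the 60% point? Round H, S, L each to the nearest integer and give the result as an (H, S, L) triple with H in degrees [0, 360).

Hue: 308 − 35 = 273°, but |273| > 180 so the shorter arc goes the other way: Δh = 273 − 360 = -87°.
H = 35 + 0.6 × (-87) = -17.2 → -17 → -17 mod 360 = 343°
S = 86 + 0.6 × (44 − 86) = 60.8 → 61%
L = 64 + 0.6 × (80 − 64) = 73.6 → 74%

(343, 61, 74)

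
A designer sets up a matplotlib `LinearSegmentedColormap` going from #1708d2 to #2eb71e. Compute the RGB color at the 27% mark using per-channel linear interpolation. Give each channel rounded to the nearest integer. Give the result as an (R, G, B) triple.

(29, 55, 161)

#1708d2 → (23, 8, 210); #2eb71e → (46, 183, 30).
27% corresponds to t = 0.27.
R = 23 + 0.27 × (46 − 23) = 23 + 0.27 × 23 = 29.21 → 29
G = 8 + 0.27 × (183 − 8) = 8 + 0.27 × 175 = 55.25 → 55
B = 210 + 0.27 × (30 − 210) = 210 + 0.27 × -180 = 161.4 → 161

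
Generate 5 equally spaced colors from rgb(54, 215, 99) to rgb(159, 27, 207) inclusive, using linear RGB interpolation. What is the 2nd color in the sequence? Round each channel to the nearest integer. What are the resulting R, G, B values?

(80, 168, 126)

With 5 swatches and endpoints inclusive, swatch 2 sits at t = (2 − 1)/(5 − 1) = 1/4 ≈ 0.25.
R = 54 + 0.25 × (159 − 54) = 80.25 → 80
G = 215 + 0.25 × (27 − 215) = 168 → 168
B = 99 + 0.25 × (207 − 99) = 126 → 126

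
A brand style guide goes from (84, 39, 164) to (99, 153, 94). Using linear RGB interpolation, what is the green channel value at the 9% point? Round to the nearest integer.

49

G = 39 + 0.09 × (153 − 39) = 49.26 → 49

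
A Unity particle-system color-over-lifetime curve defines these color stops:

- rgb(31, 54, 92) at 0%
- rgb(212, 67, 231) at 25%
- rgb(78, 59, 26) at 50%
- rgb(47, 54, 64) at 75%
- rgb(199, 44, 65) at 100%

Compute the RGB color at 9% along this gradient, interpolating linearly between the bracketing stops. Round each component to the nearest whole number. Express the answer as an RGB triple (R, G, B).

(96, 59, 142)

9% lies between the 0% and 25% stops, so the local fraction is t = (9 − 0)/(25 − 0) = 9/25 ≈ 0.36.
R = 31 + 0.36 × (212 − 31) = 96.16 → 96
G = 54 + 0.36 × (67 − 54) = 58.68 → 59
B = 92 + 0.36 × (231 − 92) = 142.04 → 142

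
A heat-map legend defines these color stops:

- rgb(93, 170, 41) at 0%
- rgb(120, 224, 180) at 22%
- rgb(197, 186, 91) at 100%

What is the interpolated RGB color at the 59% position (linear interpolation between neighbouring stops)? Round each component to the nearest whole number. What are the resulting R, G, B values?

59% lies between the 22% and 100% stops, so the local fraction is t = (59 − 22)/(100 − 22) = 37/78 ≈ 0.4744.
R = 120 + 0.4744 × (197 − 120) = 156.529 → 157
G = 224 + 0.4744 × (186 − 224) = 205.973 → 206
B = 180 + 0.4744 × (91 − 180) = 137.778 → 138

(157, 206, 138)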